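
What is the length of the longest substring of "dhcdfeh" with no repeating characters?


Input: "dhcdfeh"
Sliding window (track last position of each char):
  Position 0 ('d'): window [0,0] length 1 -- new best
  Position 1 ('h'): window [0,1] length 2 -- new best
  Position 2 ('c'): window [0,2] length 3 -- new best
  Position 3 ('d'): repeat (last at 0), move window start to 1
  Position 3 ('d'): window [1,3] length 3
  Position 4 ('f'): window [1,4] length 4 -- new best
  Position 5 ('e'): window [1,5] length 5 -- new best
  Position 6 ('h'): repeat (last at 1), move window start to 2
  Position 6 ('h'): window [2,6] length 5
Longest substring with no repeats: "hcdfe" with length 5

5


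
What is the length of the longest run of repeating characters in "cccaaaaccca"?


Input: "cccaaaaccca"
Scanning for longest run:
  Position 1 ('c'): continues run of 'c', length=2
  Position 2 ('c'): continues run of 'c', length=3
  Position 3 ('a'): new char, reset run to 1
  Position 4 ('a'): continues run of 'a', length=2
  Position 5 ('a'): continues run of 'a', length=3
  Position 6 ('a'): continues run of 'a', length=4
  Position 7 ('c'): new char, reset run to 1
  Position 8 ('c'): continues run of 'c', length=2
  Position 9 ('c'): continues run of 'c', length=3
  Position 10 ('a'): new char, reset run to 1
Longest run: 'a' with length 4

4


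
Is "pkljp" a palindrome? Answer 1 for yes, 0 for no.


Input: pkljp
Reversed: pjlkp
  Compare pos 0 ('p') with pos 4 ('p'): match
  Compare pos 1 ('k') with pos 3 ('j'): MISMATCH
Result: not a palindrome

0


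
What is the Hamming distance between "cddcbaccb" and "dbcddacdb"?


Comparing "cddcbaccb" and "dbcddacdb" position by position:
  Position 0: 'c' vs 'd' => differ
  Position 1: 'd' vs 'b' => differ
  Position 2: 'd' vs 'c' => differ
  Position 3: 'c' vs 'd' => differ
  Position 4: 'b' vs 'd' => differ
  Position 5: 'a' vs 'a' => same
  Position 6: 'c' vs 'c' => same
  Position 7: 'c' vs 'd' => differ
  Position 8: 'b' vs 'b' => same
Total differences (Hamming distance): 6

6


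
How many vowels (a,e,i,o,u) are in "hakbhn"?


Input: hakbhn
Checking each character:
  'h' at position 0: consonant
  'a' at position 1: vowel (running total: 1)
  'k' at position 2: consonant
  'b' at position 3: consonant
  'h' at position 4: consonant
  'n' at position 5: consonant
Total vowels: 1

1


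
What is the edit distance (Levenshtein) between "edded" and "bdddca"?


Computing edit distance: "edded" -> "bdddca"
DP table:
           b    d    d    d    c    a
      0    1    2    3    4    5    6
  e   1    1    2    3    4    5    6
  d   2    2    1    2    3    4    5
  d   3    3    2    1    2    3    4
  e   4    4    3    2    2    3    4
  d   5    5    4    3    2    3    4
Edit distance = dp[5][6] = 4

4


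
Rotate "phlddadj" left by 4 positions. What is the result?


Input: "phlddadj", rotate left by 4
First 4 characters: "phld"
Remaining characters: "dadj"
Concatenate remaining + first: "dadj" + "phld" = "dadjphld"

dadjphld


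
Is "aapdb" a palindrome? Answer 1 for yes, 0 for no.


Input: aapdb
Reversed: bdpaa
  Compare pos 0 ('a') with pos 4 ('b'): MISMATCH
  Compare pos 1 ('a') with pos 3 ('d'): MISMATCH
Result: not a palindrome

0


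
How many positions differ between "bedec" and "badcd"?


Comparing "bedec" and "badcd" position by position:
  Position 0: 'b' vs 'b' => same
  Position 1: 'e' vs 'a' => DIFFER
  Position 2: 'd' vs 'd' => same
  Position 3: 'e' vs 'c' => DIFFER
  Position 4: 'c' vs 'd' => DIFFER
Positions that differ: 3

3


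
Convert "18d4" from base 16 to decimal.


Input: "18d4" in base 16
Positional expansion:
  Digit '1' (value 1) x 16^3 = 4096
  Digit '8' (value 8) x 16^2 = 2048
  Digit 'd' (value 13) x 16^1 = 208
  Digit '4' (value 4) x 16^0 = 4
Sum = 6356

6356


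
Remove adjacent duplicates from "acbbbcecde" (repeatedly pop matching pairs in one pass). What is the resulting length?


Input: acbbbcecde
Stack-based adjacent duplicate removal:
  Read 'a': push. Stack: a
  Read 'c': push. Stack: ac
  Read 'b': push. Stack: acb
  Read 'b': matches stack top 'b' => pop. Stack: ac
  Read 'b': push. Stack: acb
  Read 'c': push. Stack: acbc
  Read 'e': push. Stack: acbce
  Read 'c': push. Stack: acbcec
  Read 'd': push. Stack: acbcecd
  Read 'e': push. Stack: acbcecde
Final stack: "acbcecde" (length 8)

8


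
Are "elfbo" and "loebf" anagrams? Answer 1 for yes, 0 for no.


Strings: "elfbo", "loebf"
Sorted first:  beflo
Sorted second: beflo
Sorted forms match => anagrams

1


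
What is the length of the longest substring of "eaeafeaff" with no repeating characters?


Input: "eaeafeaff"
Sliding window (track last position of each char):
  Position 0 ('e'): window [0,0] length 1 -- new best
  Position 1 ('a'): window [0,1] length 2 -- new best
  Position 2 ('e'): repeat (last at 0), move window start to 1
  Position 2 ('e'): window [1,2] length 2
  Position 3 ('a'): repeat (last at 1), move window start to 2
  Position 3 ('a'): window [2,3] length 2
  Position 4 ('f'): window [2,4] length 3 -- new best
  Position 5 ('e'): repeat (last at 2), move window start to 3
  Position 5 ('e'): window [3,5] length 3
  Position 6 ('a'): repeat (last at 3), move window start to 4
  Position 6 ('a'): window [4,6] length 3
  Position 7 ('f'): repeat (last at 4), move window start to 5
  Position 7 ('f'): window [5,7] length 3
  Position 8 ('f'): repeat (last at 7), move window start to 8
  Position 8 ('f'): window [8,8] length 1
Longest substring with no repeats: "eaf" with length 3

3


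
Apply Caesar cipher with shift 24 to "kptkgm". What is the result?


Caesar cipher: shift "kptkgm" by 24
  'k' (pos 10) + 24 = pos 8 = 'i'
  'p' (pos 15) + 24 = pos 13 = 'n'
  't' (pos 19) + 24 = pos 17 = 'r'
  'k' (pos 10) + 24 = pos 8 = 'i'
  'g' (pos 6) + 24 = pos 4 = 'e'
  'm' (pos 12) + 24 = pos 10 = 'k'
Result: inriek

inriek


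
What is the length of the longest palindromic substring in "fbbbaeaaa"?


Input: "fbbbaeaaa"
Checking substrings for palindromes:
  [1:4] "bbb" (len 3) => palindrome
  [4:7] "aea" (len 3) => palindrome
  [6:9] "aaa" (len 3) => palindrome
  [1:3] "bb" (len 2) => palindrome
  [2:4] "bb" (len 2) => palindrome
  [6:8] "aa" (len 2) => palindrome
Longest palindromic substring: "bbb" with length 3

3


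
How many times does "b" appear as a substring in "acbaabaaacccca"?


Searching for "b" in "acbaabaaacccca"
Scanning each position:
  Position 0: "a" => no
  Position 1: "c" => no
  Position 2: "b" => MATCH
  Position 3: "a" => no
  Position 4: "a" => no
  Position 5: "b" => MATCH
  Position 6: "a" => no
  Position 7: "a" => no
  Position 8: "a" => no
  Position 9: "c" => no
  Position 10: "c" => no
  Position 11: "c" => no
  Position 12: "c" => no
  Position 13: "a" => no
Total occurrences: 2

2


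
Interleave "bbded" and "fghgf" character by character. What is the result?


Interleaving "bbded" and "fghgf":
  Position 0: 'b' from first, 'f' from second => "bf"
  Position 1: 'b' from first, 'g' from second => "bg"
  Position 2: 'd' from first, 'h' from second => "dh"
  Position 3: 'e' from first, 'g' from second => "eg"
  Position 4: 'd' from first, 'f' from second => "df"
Result: bfbgdhegdf

bfbgdhegdf


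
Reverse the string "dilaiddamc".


Input: dilaiddamc
Reading characters right to left:
  Position 9: 'c'
  Position 8: 'm'
  Position 7: 'a'
  Position 6: 'd'
  Position 5: 'd'
  Position 4: 'i'
  Position 3: 'a'
  Position 2: 'l'
  Position 1: 'i'
  Position 0: 'd'
Reversed: cmaddialid

cmaddialid


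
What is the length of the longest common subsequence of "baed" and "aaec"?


LCS of "baed" and "aaec"
DP table:
           a    a    e    c
      0    0    0    0    0
  b   0    0    0    0    0
  a   0    1    1    1    1
  e   0    1    1    2    2
  d   0    1    1    2    2
LCS length = dp[4][4] = 2

2


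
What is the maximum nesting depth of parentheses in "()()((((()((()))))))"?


Input: "()()((((()((()))))))"
Tracking depth:
  Position 0 '(': depth becomes 1
  Position 1 ')': depth becomes 0
  Position 2 '(': depth becomes 1
  Position 3 ')': depth becomes 0
  Position 4 '(': depth becomes 1
  Position 5 '(': depth becomes 2
  Position 6 '(': depth becomes 3
  Position 7 '(': depth becomes 4
  Position 8 '(': depth becomes 5
  Position 9 ')': depth becomes 4
  Position 10 '(': depth becomes 5
  Position 11 '(': depth becomes 6
  Position 12 '(': depth becomes 7
  Position 13 ')': depth becomes 6
  Position 14 ')': depth becomes 5
  Position 15 ')': depth becomes 4
  Position 16 ')': depth becomes 3
  Position 17 ')': depth becomes 2
  Position 18 ')': depth becomes 1
  Position 19 ')': depth becomes 0
Maximum depth reached: 7

7


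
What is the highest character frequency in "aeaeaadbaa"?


Input: aeaeaadbaa
Character counts:
  'a': 6
  'b': 1
  'd': 1
  'e': 2
Maximum frequency: 6

6


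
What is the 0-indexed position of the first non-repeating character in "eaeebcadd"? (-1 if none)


Input: eaeebcadd
Character frequencies:
  'a': 2
  'b': 1
  'c': 1
  'd': 2
  'e': 3
Scanning left to right for freq == 1:
  Position 0 ('e'): freq=3, skip
  Position 1 ('a'): freq=2, skip
  Position 2 ('e'): freq=3, skip
  Position 3 ('e'): freq=3, skip
  Position 4 ('b'): unique! => answer = 4

4


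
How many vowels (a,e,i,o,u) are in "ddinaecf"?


Input: ddinaecf
Checking each character:
  'd' at position 0: consonant
  'd' at position 1: consonant
  'i' at position 2: vowel (running total: 1)
  'n' at position 3: consonant
  'a' at position 4: vowel (running total: 2)
  'e' at position 5: vowel (running total: 3)
  'c' at position 6: consonant
  'f' at position 7: consonant
Total vowels: 3

3


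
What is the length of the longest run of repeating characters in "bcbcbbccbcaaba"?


Input: "bcbcbbccbcaaba"
Scanning for longest run:
  Position 1 ('c'): new char, reset run to 1
  Position 2 ('b'): new char, reset run to 1
  Position 3 ('c'): new char, reset run to 1
  Position 4 ('b'): new char, reset run to 1
  Position 5 ('b'): continues run of 'b', length=2
  Position 6 ('c'): new char, reset run to 1
  Position 7 ('c'): continues run of 'c', length=2
  Position 8 ('b'): new char, reset run to 1
  Position 9 ('c'): new char, reset run to 1
  Position 10 ('a'): new char, reset run to 1
  Position 11 ('a'): continues run of 'a', length=2
  Position 12 ('b'): new char, reset run to 1
  Position 13 ('a'): new char, reset run to 1
Longest run: 'b' with length 2

2


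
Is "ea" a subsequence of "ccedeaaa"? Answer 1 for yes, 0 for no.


Check if "ea" is a subsequence of "ccedeaaa"
Greedy scan:
  Position 0 ('c'): no match needed
  Position 1 ('c'): no match needed
  Position 2 ('e'): matches sub[0] = 'e'
  Position 3 ('d'): no match needed
  Position 4 ('e'): no match needed
  Position 5 ('a'): matches sub[1] = 'a'
  Position 6 ('a'): no match needed
  Position 7 ('a'): no match needed
All 2 characters matched => is a subsequence

1


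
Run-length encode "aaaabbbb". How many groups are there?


Input: aaaabbbb
Scanning for consecutive runs:
  Group 1: 'a' x 4 (positions 0-3)
  Group 2: 'b' x 4 (positions 4-7)
Total groups: 2

2


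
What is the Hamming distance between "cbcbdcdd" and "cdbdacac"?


Comparing "cbcbdcdd" and "cdbdacac" position by position:
  Position 0: 'c' vs 'c' => same
  Position 1: 'b' vs 'd' => differ
  Position 2: 'c' vs 'b' => differ
  Position 3: 'b' vs 'd' => differ
  Position 4: 'd' vs 'a' => differ
  Position 5: 'c' vs 'c' => same
  Position 6: 'd' vs 'a' => differ
  Position 7: 'd' vs 'c' => differ
Total differences (Hamming distance): 6

6


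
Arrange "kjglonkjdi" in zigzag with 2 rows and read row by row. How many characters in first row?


Zigzag "kjglonkjdi" into 2 rows:
Placing characters:
  'k' => row 0
  'j' => row 1
  'g' => row 0
  'l' => row 1
  'o' => row 0
  'n' => row 1
  'k' => row 0
  'j' => row 1
  'd' => row 0
  'i' => row 1
Rows:
  Row 0: "kgokd"
  Row 1: "jlnji"
First row length: 5

5


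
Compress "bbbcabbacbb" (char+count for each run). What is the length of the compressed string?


Input: bbbcabbacbb
Runs:
  'b' x 3 => "b3"
  'c' x 1 => "c1"
  'a' x 1 => "a1"
  'b' x 2 => "b2"
  'a' x 1 => "a1"
  'c' x 1 => "c1"
  'b' x 2 => "b2"
Compressed: "b3c1a1b2a1c1b2"
Compressed length: 14

14


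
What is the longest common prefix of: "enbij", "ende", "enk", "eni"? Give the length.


Words: enbij, ende, enk, eni
  Position 0: all 'e' => match
  Position 1: all 'n' => match
  Position 2: ('b', 'd', 'k', 'i') => mismatch, stop
LCP = "en" (length 2)

2


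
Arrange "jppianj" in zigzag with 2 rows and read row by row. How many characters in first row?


Zigzag "jppianj" into 2 rows:
Placing characters:
  'j' => row 0
  'p' => row 1
  'p' => row 0
  'i' => row 1
  'a' => row 0
  'n' => row 1
  'j' => row 0
Rows:
  Row 0: "jpaj"
  Row 1: "pin"
First row length: 4

4


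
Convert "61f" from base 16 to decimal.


Input: "61f" in base 16
Positional expansion:
  Digit '6' (value 6) x 16^2 = 1536
  Digit '1' (value 1) x 16^1 = 16
  Digit 'f' (value 15) x 16^0 = 15
Sum = 1567

1567


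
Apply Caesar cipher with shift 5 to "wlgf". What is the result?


Caesar cipher: shift "wlgf" by 5
  'w' (pos 22) + 5 = pos 1 = 'b'
  'l' (pos 11) + 5 = pos 16 = 'q'
  'g' (pos 6) + 5 = pos 11 = 'l'
  'f' (pos 5) + 5 = pos 10 = 'k'
Result: bqlk

bqlk


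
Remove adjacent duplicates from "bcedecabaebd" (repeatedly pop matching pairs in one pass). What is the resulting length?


Input: bcedecabaebd
Stack-based adjacent duplicate removal:
  Read 'b': push. Stack: b
  Read 'c': push. Stack: bc
  Read 'e': push. Stack: bce
  Read 'd': push. Stack: bced
  Read 'e': push. Stack: bcede
  Read 'c': push. Stack: bcedec
  Read 'a': push. Stack: bcedeca
  Read 'b': push. Stack: bcedecab
  Read 'a': push. Stack: bcedecaba
  Read 'e': push. Stack: bcedecabae
  Read 'b': push. Stack: bcedecabaeb
  Read 'd': push. Stack: bcedecabaebd
Final stack: "bcedecabaebd" (length 12)

12


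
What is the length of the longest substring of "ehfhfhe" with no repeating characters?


Input: "ehfhfhe"
Sliding window (track last position of each char):
  Position 0 ('e'): window [0,0] length 1 -- new best
  Position 1 ('h'): window [0,1] length 2 -- new best
  Position 2 ('f'): window [0,2] length 3 -- new best
  Position 3 ('h'): repeat (last at 1), move window start to 2
  Position 3 ('h'): window [2,3] length 2
  Position 4 ('f'): repeat (last at 2), move window start to 3
  Position 4 ('f'): window [3,4] length 2
  Position 5 ('h'): repeat (last at 3), move window start to 4
  Position 5 ('h'): window [4,5] length 2
  Position 6 ('e'): window [4,6] length 3
Longest substring with no repeats: "ehf" with length 3

3


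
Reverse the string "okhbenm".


Input: okhbenm
Reading characters right to left:
  Position 6: 'm'
  Position 5: 'n'
  Position 4: 'e'
  Position 3: 'b'
  Position 2: 'h'
  Position 1: 'k'
  Position 0: 'o'
Reversed: mnebhko

mnebhko


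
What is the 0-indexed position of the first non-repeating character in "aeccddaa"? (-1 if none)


Input: aeccddaa
Character frequencies:
  'a': 3
  'c': 2
  'd': 2
  'e': 1
Scanning left to right for freq == 1:
  Position 0 ('a'): freq=3, skip
  Position 1 ('e'): unique! => answer = 1

1


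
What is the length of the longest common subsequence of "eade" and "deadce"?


LCS of "eade" and "deadce"
DP table:
           d    e    a    d    c    e
      0    0    0    0    0    0    0
  e   0    0    1    1    1    1    1
  a   0    0    1    2    2    2    2
  d   0    1    1    2    3    3    3
  e   0    1    2    2    3    3    4
LCS length = dp[4][6] = 4

4


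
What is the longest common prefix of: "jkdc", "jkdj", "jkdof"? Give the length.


Words: jkdc, jkdj, jkdof
  Position 0: all 'j' => match
  Position 1: all 'k' => match
  Position 2: all 'd' => match
  Position 3: ('c', 'j', 'o') => mismatch, stop
LCP = "jkd" (length 3)

3


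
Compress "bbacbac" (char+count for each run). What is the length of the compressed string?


Input: bbacbac
Runs:
  'b' x 2 => "b2"
  'a' x 1 => "a1"
  'c' x 1 => "c1"
  'b' x 1 => "b1"
  'a' x 1 => "a1"
  'c' x 1 => "c1"
Compressed: "b2a1c1b1a1c1"
Compressed length: 12

12


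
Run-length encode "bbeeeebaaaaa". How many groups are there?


Input: bbeeeebaaaaa
Scanning for consecutive runs:
  Group 1: 'b' x 2 (positions 0-1)
  Group 2: 'e' x 4 (positions 2-5)
  Group 3: 'b' x 1 (positions 6-6)
  Group 4: 'a' x 5 (positions 7-11)
Total groups: 4

4


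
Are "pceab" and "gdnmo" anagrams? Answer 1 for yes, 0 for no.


Strings: "pceab", "gdnmo"
Sorted first:  abcep
Sorted second: dgmno
Differ at position 0: 'a' vs 'd' => not anagrams

0


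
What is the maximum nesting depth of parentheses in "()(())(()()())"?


Input: "()(())(()()())"
Tracking depth:
  Position 0 '(': depth becomes 1
  Position 1 ')': depth becomes 0
  Position 2 '(': depth becomes 1
  Position 3 '(': depth becomes 2
  Position 4 ')': depth becomes 1
  Position 5 ')': depth becomes 0
  Position 6 '(': depth becomes 1
  Position 7 '(': depth becomes 2
  Position 8 ')': depth becomes 1
  Position 9 '(': depth becomes 2
  Position 10 ')': depth becomes 1
  Position 11 '(': depth becomes 2
  Position 12 ')': depth becomes 1
  Position 13 ')': depth becomes 0
Maximum depth reached: 2

2


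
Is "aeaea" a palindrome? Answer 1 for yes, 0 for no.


Input: aeaea
Reversed: aeaea
  Compare pos 0 ('a') with pos 4 ('a'): match
  Compare pos 1 ('e') with pos 3 ('e'): match
Result: palindrome

1


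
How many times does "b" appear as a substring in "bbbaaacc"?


Searching for "b" in "bbbaaacc"
Scanning each position:
  Position 0: "b" => MATCH
  Position 1: "b" => MATCH
  Position 2: "b" => MATCH
  Position 3: "a" => no
  Position 4: "a" => no
  Position 5: "a" => no
  Position 6: "c" => no
  Position 7: "c" => no
Total occurrences: 3

3


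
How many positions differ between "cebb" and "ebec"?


Comparing "cebb" and "ebec" position by position:
  Position 0: 'c' vs 'e' => DIFFER
  Position 1: 'e' vs 'b' => DIFFER
  Position 2: 'b' vs 'e' => DIFFER
  Position 3: 'b' vs 'c' => DIFFER
Positions that differ: 4

4


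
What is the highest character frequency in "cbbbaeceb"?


Input: cbbbaeceb
Character counts:
  'a': 1
  'b': 4
  'c': 2
  'e': 2
Maximum frequency: 4

4


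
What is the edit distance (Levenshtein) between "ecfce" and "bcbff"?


Computing edit distance: "ecfce" -> "bcbff"
DP table:
           b    c    b    f    f
      0    1    2    3    4    5
  e   1    1    2    3    4    5
  c   2    2    1    2    3    4
  f   3    3    2    2    2    3
  c   4    4    3    3    3    3
  e   5    5    4    4    4    4
Edit distance = dp[5][5] = 4

4


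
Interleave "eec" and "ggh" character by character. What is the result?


Interleaving "eec" and "ggh":
  Position 0: 'e' from first, 'g' from second => "eg"
  Position 1: 'e' from first, 'g' from second => "eg"
  Position 2: 'c' from first, 'h' from second => "ch"
Result: egegch

egegch


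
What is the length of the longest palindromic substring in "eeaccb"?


Input: "eeaccb"
Checking substrings for palindromes:
  [0:2] "ee" (len 2) => palindrome
  [3:5] "cc" (len 2) => palindrome
Longest palindromic substring: "ee" with length 2

2


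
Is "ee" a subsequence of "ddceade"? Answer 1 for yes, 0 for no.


Check if "ee" is a subsequence of "ddceade"
Greedy scan:
  Position 0 ('d'): no match needed
  Position 1 ('d'): no match needed
  Position 2 ('c'): no match needed
  Position 3 ('e'): matches sub[0] = 'e'
  Position 4 ('a'): no match needed
  Position 5 ('d'): no match needed
  Position 6 ('e'): matches sub[1] = 'e'
All 2 characters matched => is a subsequence

1


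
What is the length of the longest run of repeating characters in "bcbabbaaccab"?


Input: "bcbabbaaccab"
Scanning for longest run:
  Position 1 ('c'): new char, reset run to 1
  Position 2 ('b'): new char, reset run to 1
  Position 3 ('a'): new char, reset run to 1
  Position 4 ('b'): new char, reset run to 1
  Position 5 ('b'): continues run of 'b', length=2
  Position 6 ('a'): new char, reset run to 1
  Position 7 ('a'): continues run of 'a', length=2
  Position 8 ('c'): new char, reset run to 1
  Position 9 ('c'): continues run of 'c', length=2
  Position 10 ('a'): new char, reset run to 1
  Position 11 ('b'): new char, reset run to 1
Longest run: 'b' with length 2

2


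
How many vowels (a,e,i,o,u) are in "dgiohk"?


Input: dgiohk
Checking each character:
  'd' at position 0: consonant
  'g' at position 1: consonant
  'i' at position 2: vowel (running total: 1)
  'o' at position 3: vowel (running total: 2)
  'h' at position 4: consonant
  'k' at position 5: consonant
Total vowels: 2

2


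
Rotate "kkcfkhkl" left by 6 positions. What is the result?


Input: "kkcfkhkl", rotate left by 6
First 6 characters: "kkcfkh"
Remaining characters: "kl"
Concatenate remaining + first: "kl" + "kkcfkh" = "klkkcfkh"

klkkcfkh


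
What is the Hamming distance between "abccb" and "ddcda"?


Comparing "abccb" and "ddcda" position by position:
  Position 0: 'a' vs 'd' => differ
  Position 1: 'b' vs 'd' => differ
  Position 2: 'c' vs 'c' => same
  Position 3: 'c' vs 'd' => differ
  Position 4: 'b' vs 'a' => differ
Total differences (Hamming distance): 4

4


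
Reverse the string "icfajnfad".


Input: icfajnfad
Reading characters right to left:
  Position 8: 'd'
  Position 7: 'a'
  Position 6: 'f'
  Position 5: 'n'
  Position 4: 'j'
  Position 3: 'a'
  Position 2: 'f'
  Position 1: 'c'
  Position 0: 'i'
Reversed: dafnjafci

dafnjafci


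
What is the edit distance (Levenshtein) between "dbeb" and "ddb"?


Computing edit distance: "dbeb" -> "ddb"
DP table:
           d    d    b
      0    1    2    3
  d   1    0    1    2
  b   2    1    1    1
  e   3    2    2    2
  b   4    3    3    2
Edit distance = dp[4][3] = 2

2


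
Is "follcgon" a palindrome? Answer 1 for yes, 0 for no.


Input: follcgon
Reversed: nogcllof
  Compare pos 0 ('f') with pos 7 ('n'): MISMATCH
  Compare pos 1 ('o') with pos 6 ('o'): match
  Compare pos 2 ('l') with pos 5 ('g'): MISMATCH
  Compare pos 3 ('l') with pos 4 ('c'): MISMATCH
Result: not a palindrome

0


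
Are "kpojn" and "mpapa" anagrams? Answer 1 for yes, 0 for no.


Strings: "kpojn", "mpapa"
Sorted first:  jknop
Sorted second: aampp
Differ at position 0: 'j' vs 'a' => not anagrams

0


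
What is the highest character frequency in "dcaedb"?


Input: dcaedb
Character counts:
  'a': 1
  'b': 1
  'c': 1
  'd': 2
  'e': 1
Maximum frequency: 2

2


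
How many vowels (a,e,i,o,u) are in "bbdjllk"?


Input: bbdjllk
Checking each character:
  'b' at position 0: consonant
  'b' at position 1: consonant
  'd' at position 2: consonant
  'j' at position 3: consonant
  'l' at position 4: consonant
  'l' at position 5: consonant
  'k' at position 6: consonant
Total vowels: 0

0


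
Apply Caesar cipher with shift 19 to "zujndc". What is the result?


Caesar cipher: shift "zujndc" by 19
  'z' (pos 25) + 19 = pos 18 = 's'
  'u' (pos 20) + 19 = pos 13 = 'n'
  'j' (pos 9) + 19 = pos 2 = 'c'
  'n' (pos 13) + 19 = pos 6 = 'g'
  'd' (pos 3) + 19 = pos 22 = 'w'
  'c' (pos 2) + 19 = pos 21 = 'v'
Result: sncgwv

sncgwv


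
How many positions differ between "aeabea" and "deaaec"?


Comparing "aeabea" and "deaaec" position by position:
  Position 0: 'a' vs 'd' => DIFFER
  Position 1: 'e' vs 'e' => same
  Position 2: 'a' vs 'a' => same
  Position 3: 'b' vs 'a' => DIFFER
  Position 4: 'e' vs 'e' => same
  Position 5: 'a' vs 'c' => DIFFER
Positions that differ: 3

3


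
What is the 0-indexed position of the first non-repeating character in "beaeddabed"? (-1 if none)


Input: beaeddabed
Character frequencies:
  'a': 2
  'b': 2
  'd': 3
  'e': 3
Scanning left to right for freq == 1:
  Position 0 ('b'): freq=2, skip
  Position 1 ('e'): freq=3, skip
  Position 2 ('a'): freq=2, skip
  Position 3 ('e'): freq=3, skip
  Position 4 ('d'): freq=3, skip
  Position 5 ('d'): freq=3, skip
  Position 6 ('a'): freq=2, skip
  Position 7 ('b'): freq=2, skip
  Position 8 ('e'): freq=3, skip
  Position 9 ('d'): freq=3, skip
  No unique character found => answer = -1

-1


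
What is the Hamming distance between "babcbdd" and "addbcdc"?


Comparing "babcbdd" and "addbcdc" position by position:
  Position 0: 'b' vs 'a' => differ
  Position 1: 'a' vs 'd' => differ
  Position 2: 'b' vs 'd' => differ
  Position 3: 'c' vs 'b' => differ
  Position 4: 'b' vs 'c' => differ
  Position 5: 'd' vs 'd' => same
  Position 6: 'd' vs 'c' => differ
Total differences (Hamming distance): 6

6


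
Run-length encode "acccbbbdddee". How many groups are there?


Input: acccbbbdddee
Scanning for consecutive runs:
  Group 1: 'a' x 1 (positions 0-0)
  Group 2: 'c' x 3 (positions 1-3)
  Group 3: 'b' x 3 (positions 4-6)
  Group 4: 'd' x 3 (positions 7-9)
  Group 5: 'e' x 2 (positions 10-11)
Total groups: 5

5


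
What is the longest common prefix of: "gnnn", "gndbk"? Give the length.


Words: gnnn, gndbk
  Position 0: all 'g' => match
  Position 1: all 'n' => match
  Position 2: ('n', 'd') => mismatch, stop
LCP = "gn" (length 2)

2


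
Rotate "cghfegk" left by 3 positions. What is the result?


Input: "cghfegk", rotate left by 3
First 3 characters: "cgh"
Remaining characters: "fegk"
Concatenate remaining + first: "fegk" + "cgh" = "fegkcgh"

fegkcgh


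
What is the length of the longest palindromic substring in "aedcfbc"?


Input: "aedcfbc"
Checking substrings for palindromes:
  No multi-char palindromic substrings found
Longest palindromic substring: "a" with length 1

1


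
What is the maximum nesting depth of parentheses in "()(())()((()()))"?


Input: "()(())()((()()))"
Tracking depth:
  Position 0 '(': depth becomes 1
  Position 1 ')': depth becomes 0
  Position 2 '(': depth becomes 1
  Position 3 '(': depth becomes 2
  Position 4 ')': depth becomes 1
  Position 5 ')': depth becomes 0
  Position 6 '(': depth becomes 1
  Position 7 ')': depth becomes 0
  Position 8 '(': depth becomes 1
  Position 9 '(': depth becomes 2
  Position 10 '(': depth becomes 3
  Position 11 ')': depth becomes 2
  Position 12 '(': depth becomes 3
  Position 13 ')': depth becomes 2
  Position 14 ')': depth becomes 1
  Position 15 ')': depth becomes 0
Maximum depth reached: 3

3


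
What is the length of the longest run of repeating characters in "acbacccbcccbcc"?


Input: "acbacccbcccbcc"
Scanning for longest run:
  Position 1 ('c'): new char, reset run to 1
  Position 2 ('b'): new char, reset run to 1
  Position 3 ('a'): new char, reset run to 1
  Position 4 ('c'): new char, reset run to 1
  Position 5 ('c'): continues run of 'c', length=2
  Position 6 ('c'): continues run of 'c', length=3
  Position 7 ('b'): new char, reset run to 1
  Position 8 ('c'): new char, reset run to 1
  Position 9 ('c'): continues run of 'c', length=2
  Position 10 ('c'): continues run of 'c', length=3
  Position 11 ('b'): new char, reset run to 1
  Position 12 ('c'): new char, reset run to 1
  Position 13 ('c'): continues run of 'c', length=2
Longest run: 'c' with length 3

3


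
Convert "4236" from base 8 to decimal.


Input: "4236" in base 8
Positional expansion:
  Digit '4' (value 4) x 8^3 = 2048
  Digit '2' (value 2) x 8^2 = 128
  Digit '3' (value 3) x 8^1 = 24
  Digit '6' (value 6) x 8^0 = 6
Sum = 2206

2206


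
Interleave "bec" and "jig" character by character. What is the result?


Interleaving "bec" and "jig":
  Position 0: 'b' from first, 'j' from second => "bj"
  Position 1: 'e' from first, 'i' from second => "ei"
  Position 2: 'c' from first, 'g' from second => "cg"
Result: bjeicg

bjeicg


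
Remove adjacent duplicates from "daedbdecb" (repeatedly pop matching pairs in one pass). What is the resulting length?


Input: daedbdecb
Stack-based adjacent duplicate removal:
  Read 'd': push. Stack: d
  Read 'a': push. Stack: da
  Read 'e': push. Stack: dae
  Read 'd': push. Stack: daed
  Read 'b': push. Stack: daedb
  Read 'd': push. Stack: daedbd
  Read 'e': push. Stack: daedbde
  Read 'c': push. Stack: daedbdec
  Read 'b': push. Stack: daedbdecb
Final stack: "daedbdecb" (length 9)

9


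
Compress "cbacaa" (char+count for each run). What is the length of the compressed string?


Input: cbacaa
Runs:
  'c' x 1 => "c1"
  'b' x 1 => "b1"
  'a' x 1 => "a1"
  'c' x 1 => "c1"
  'a' x 2 => "a2"
Compressed: "c1b1a1c1a2"
Compressed length: 10

10


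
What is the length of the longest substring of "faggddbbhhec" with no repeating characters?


Input: "faggddbbhhec"
Sliding window (track last position of each char):
  Position 0 ('f'): window [0,0] length 1 -- new best
  Position 1 ('a'): window [0,1] length 2 -- new best
  Position 2 ('g'): window [0,2] length 3 -- new best
  Position 3 ('g'): repeat (last at 2), move window start to 3
  Position 3 ('g'): window [3,3] length 1
  Position 4 ('d'): window [3,4] length 2
  Position 5 ('d'): repeat (last at 4), move window start to 5
  Position 5 ('d'): window [5,5] length 1
  Position 6 ('b'): window [5,6] length 2
  Position 7 ('b'): repeat (last at 6), move window start to 7
  Position 7 ('b'): window [7,7] length 1
  Position 8 ('h'): window [7,8] length 2
  Position 9 ('h'): repeat (last at 8), move window start to 9
  Position 9 ('h'): window [9,9] length 1
  Position 10 ('e'): window [9,10] length 2
  Position 11 ('c'): window [9,11] length 3
Longest substring with no repeats: "fag" with length 3

3


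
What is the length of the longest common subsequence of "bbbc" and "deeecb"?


LCS of "bbbc" and "deeecb"
DP table:
           d    e    e    e    c    b
      0    0    0    0    0    0    0
  b   0    0    0    0    0    0    1
  b   0    0    0    0    0    0    1
  b   0    0    0    0    0    0    1
  c   0    0    0    0    0    1    1
LCS length = dp[4][6] = 1

1


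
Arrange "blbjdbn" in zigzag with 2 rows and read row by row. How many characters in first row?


Zigzag "blbjdbn" into 2 rows:
Placing characters:
  'b' => row 0
  'l' => row 1
  'b' => row 0
  'j' => row 1
  'd' => row 0
  'b' => row 1
  'n' => row 0
Rows:
  Row 0: "bbdn"
  Row 1: "ljb"
First row length: 4

4


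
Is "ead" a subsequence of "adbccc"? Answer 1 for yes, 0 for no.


Check if "ead" is a subsequence of "adbccc"
Greedy scan:
  Position 0 ('a'): no match needed
  Position 1 ('d'): no match needed
  Position 2 ('b'): no match needed
  Position 3 ('c'): no match needed
  Position 4 ('c'): no match needed
  Position 5 ('c'): no match needed
Only matched 0/3 characters => not a subsequence

0


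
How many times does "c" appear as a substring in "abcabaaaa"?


Searching for "c" in "abcabaaaa"
Scanning each position:
  Position 0: "a" => no
  Position 1: "b" => no
  Position 2: "c" => MATCH
  Position 3: "a" => no
  Position 4: "b" => no
  Position 5: "a" => no
  Position 6: "a" => no
  Position 7: "a" => no
  Position 8: "a" => no
Total occurrences: 1

1


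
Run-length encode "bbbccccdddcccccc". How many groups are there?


Input: bbbccccdddcccccc
Scanning for consecutive runs:
  Group 1: 'b' x 3 (positions 0-2)
  Group 2: 'c' x 4 (positions 3-6)
  Group 3: 'd' x 3 (positions 7-9)
  Group 4: 'c' x 6 (positions 10-15)
Total groups: 4

4


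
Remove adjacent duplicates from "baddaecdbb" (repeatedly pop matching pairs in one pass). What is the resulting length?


Input: baddaecdbb
Stack-based adjacent duplicate removal:
  Read 'b': push. Stack: b
  Read 'a': push. Stack: ba
  Read 'd': push. Stack: bad
  Read 'd': matches stack top 'd' => pop. Stack: ba
  Read 'a': matches stack top 'a' => pop. Stack: b
  Read 'e': push. Stack: be
  Read 'c': push. Stack: bec
  Read 'd': push. Stack: becd
  Read 'b': push. Stack: becdb
  Read 'b': matches stack top 'b' => pop. Stack: becd
Final stack: "becd" (length 4)

4


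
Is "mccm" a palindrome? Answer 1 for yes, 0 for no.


Input: mccm
Reversed: mccm
  Compare pos 0 ('m') with pos 3 ('m'): match
  Compare pos 1 ('c') with pos 2 ('c'): match
Result: palindrome

1


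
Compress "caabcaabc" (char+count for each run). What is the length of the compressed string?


Input: caabcaabc
Runs:
  'c' x 1 => "c1"
  'a' x 2 => "a2"
  'b' x 1 => "b1"
  'c' x 1 => "c1"
  'a' x 2 => "a2"
  'b' x 1 => "b1"
  'c' x 1 => "c1"
Compressed: "c1a2b1c1a2b1c1"
Compressed length: 14

14


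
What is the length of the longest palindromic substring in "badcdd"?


Input: "badcdd"
Checking substrings for palindromes:
  [2:5] "dcd" (len 3) => palindrome
  [4:6] "dd" (len 2) => palindrome
Longest palindromic substring: "dcd" with length 3

3


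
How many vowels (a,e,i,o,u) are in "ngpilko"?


Input: ngpilko
Checking each character:
  'n' at position 0: consonant
  'g' at position 1: consonant
  'p' at position 2: consonant
  'i' at position 3: vowel (running total: 1)
  'l' at position 4: consonant
  'k' at position 5: consonant
  'o' at position 6: vowel (running total: 2)
Total vowels: 2

2


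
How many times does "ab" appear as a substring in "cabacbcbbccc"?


Searching for "ab" in "cabacbcbbccc"
Scanning each position:
  Position 0: "ca" => no
  Position 1: "ab" => MATCH
  Position 2: "ba" => no
  Position 3: "ac" => no
  Position 4: "cb" => no
  Position 5: "bc" => no
  Position 6: "cb" => no
  Position 7: "bb" => no
  Position 8: "bc" => no
  Position 9: "cc" => no
  Position 10: "cc" => no
Total occurrences: 1

1


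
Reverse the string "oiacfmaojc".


Input: oiacfmaojc
Reading characters right to left:
  Position 9: 'c'
  Position 8: 'j'
  Position 7: 'o'
  Position 6: 'a'
  Position 5: 'm'
  Position 4: 'f'
  Position 3: 'c'
  Position 2: 'a'
  Position 1: 'i'
  Position 0: 'o'
Reversed: cjoamfcaio

cjoamfcaio


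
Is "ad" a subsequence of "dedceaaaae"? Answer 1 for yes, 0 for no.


Check if "ad" is a subsequence of "dedceaaaae"
Greedy scan:
  Position 0 ('d'): no match needed
  Position 1 ('e'): no match needed
  Position 2 ('d'): no match needed
  Position 3 ('c'): no match needed
  Position 4 ('e'): no match needed
  Position 5 ('a'): matches sub[0] = 'a'
  Position 6 ('a'): no match needed
  Position 7 ('a'): no match needed
  Position 8 ('a'): no match needed
  Position 9 ('e'): no match needed
Only matched 1/2 characters => not a subsequence

0


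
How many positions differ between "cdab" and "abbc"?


Comparing "cdab" and "abbc" position by position:
  Position 0: 'c' vs 'a' => DIFFER
  Position 1: 'd' vs 'b' => DIFFER
  Position 2: 'a' vs 'b' => DIFFER
  Position 3: 'b' vs 'c' => DIFFER
Positions that differ: 4

4


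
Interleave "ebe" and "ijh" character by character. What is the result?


Interleaving "ebe" and "ijh":
  Position 0: 'e' from first, 'i' from second => "ei"
  Position 1: 'b' from first, 'j' from second => "bj"
  Position 2: 'e' from first, 'h' from second => "eh"
Result: eibjeh

eibjeh


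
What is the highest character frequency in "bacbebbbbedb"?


Input: bacbebbbbedb
Character counts:
  'a': 1
  'b': 7
  'c': 1
  'd': 1
  'e': 2
Maximum frequency: 7

7


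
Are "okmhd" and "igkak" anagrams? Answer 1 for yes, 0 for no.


Strings: "okmhd", "igkak"
Sorted first:  dhkmo
Sorted second: agikk
Differ at position 0: 'd' vs 'a' => not anagrams

0


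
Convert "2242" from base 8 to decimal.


Input: "2242" in base 8
Positional expansion:
  Digit '2' (value 2) x 8^3 = 1024
  Digit '2' (value 2) x 8^2 = 128
  Digit '4' (value 4) x 8^1 = 32
  Digit '2' (value 2) x 8^0 = 2
Sum = 1186

1186


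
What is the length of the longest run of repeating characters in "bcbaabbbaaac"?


Input: "bcbaabbbaaac"
Scanning for longest run:
  Position 1 ('c'): new char, reset run to 1
  Position 2 ('b'): new char, reset run to 1
  Position 3 ('a'): new char, reset run to 1
  Position 4 ('a'): continues run of 'a', length=2
  Position 5 ('b'): new char, reset run to 1
  Position 6 ('b'): continues run of 'b', length=2
  Position 7 ('b'): continues run of 'b', length=3
  Position 8 ('a'): new char, reset run to 1
  Position 9 ('a'): continues run of 'a', length=2
  Position 10 ('a'): continues run of 'a', length=3
  Position 11 ('c'): new char, reset run to 1
Longest run: 'b' with length 3

3


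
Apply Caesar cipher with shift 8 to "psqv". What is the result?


Caesar cipher: shift "psqv" by 8
  'p' (pos 15) + 8 = pos 23 = 'x'
  's' (pos 18) + 8 = pos 0 = 'a'
  'q' (pos 16) + 8 = pos 24 = 'y'
  'v' (pos 21) + 8 = pos 3 = 'd'
Result: xayd

xayd


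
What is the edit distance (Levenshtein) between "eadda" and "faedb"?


Computing edit distance: "eadda" -> "faedb"
DP table:
           f    a    e    d    b
      0    1    2    3    4    5
  e   1    1    2    2    3    4
  a   2    2    1    2    3    4
  d   3    3    2    2    2    3
  d   4    4    3    3    2    3
  a   5    5    4    4    3    3
Edit distance = dp[5][5] = 3

3


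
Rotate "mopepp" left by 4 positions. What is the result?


Input: "mopepp", rotate left by 4
First 4 characters: "mope"
Remaining characters: "pp"
Concatenate remaining + first: "pp" + "mope" = "ppmope"

ppmope


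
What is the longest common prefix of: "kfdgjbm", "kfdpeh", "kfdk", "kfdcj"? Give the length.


Words: kfdgjbm, kfdpeh, kfdk, kfdcj
  Position 0: all 'k' => match
  Position 1: all 'f' => match
  Position 2: all 'd' => match
  Position 3: ('g', 'p', 'k', 'c') => mismatch, stop
LCP = "kfd" (length 3)

3


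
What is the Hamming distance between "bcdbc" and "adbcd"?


Comparing "bcdbc" and "adbcd" position by position:
  Position 0: 'b' vs 'a' => differ
  Position 1: 'c' vs 'd' => differ
  Position 2: 'd' vs 'b' => differ
  Position 3: 'b' vs 'c' => differ
  Position 4: 'c' vs 'd' => differ
Total differences (Hamming distance): 5

5


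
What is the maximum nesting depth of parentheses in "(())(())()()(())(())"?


Input: "(())(())()()(())(())"
Tracking depth:
  Position 0 '(': depth becomes 1
  Position 1 '(': depth becomes 2
  Position 2 ')': depth becomes 1
  Position 3 ')': depth becomes 0
  Position 4 '(': depth becomes 1
  Position 5 '(': depth becomes 2
  Position 6 ')': depth becomes 1
  Position 7 ')': depth becomes 0
  Position 8 '(': depth becomes 1
  Position 9 ')': depth becomes 0
  Position 10 '(': depth becomes 1
  Position 11 ')': depth becomes 0
  Position 12 '(': depth becomes 1
  Position 13 '(': depth becomes 2
  Position 14 ')': depth becomes 1
  Position 15 ')': depth becomes 0
  Position 16 '(': depth becomes 1
  Position 17 '(': depth becomes 2
  Position 18 ')': depth becomes 1
  Position 19 ')': depth becomes 0
Maximum depth reached: 2

2


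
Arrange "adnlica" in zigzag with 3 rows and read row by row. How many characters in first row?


Zigzag "adnlica" into 3 rows:
Placing characters:
  'a' => row 0
  'd' => row 1
  'n' => row 2
  'l' => row 1
  'i' => row 0
  'c' => row 1
  'a' => row 2
Rows:
  Row 0: "ai"
  Row 1: "dlc"
  Row 2: "na"
First row length: 2

2


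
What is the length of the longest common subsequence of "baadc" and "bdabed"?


LCS of "baadc" and "bdabed"
DP table:
           b    d    a    b    e    d
      0    0    0    0    0    0    0
  b   0    1    1    1    1    1    1
  a   0    1    1    2    2    2    2
  a   0    1    1    2    2    2    2
  d   0    1    2    2    2    2    3
  c   0    1    2    2    2    2    3
LCS length = dp[5][6] = 3

3


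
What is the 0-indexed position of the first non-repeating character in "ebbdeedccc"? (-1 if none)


Input: ebbdeedccc
Character frequencies:
  'b': 2
  'c': 3
  'd': 2
  'e': 3
Scanning left to right for freq == 1:
  Position 0 ('e'): freq=3, skip
  Position 1 ('b'): freq=2, skip
  Position 2 ('b'): freq=2, skip
  Position 3 ('d'): freq=2, skip
  Position 4 ('e'): freq=3, skip
  Position 5 ('e'): freq=3, skip
  Position 6 ('d'): freq=2, skip
  Position 7 ('c'): freq=3, skip
  Position 8 ('c'): freq=3, skip
  Position 9 ('c'): freq=3, skip
  No unique character found => answer = -1

-1


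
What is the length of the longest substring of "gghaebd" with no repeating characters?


Input: "gghaebd"
Sliding window (track last position of each char):
  Position 0 ('g'): window [0,0] length 1 -- new best
  Position 1 ('g'): repeat (last at 0), move window start to 1
  Position 1 ('g'): window [1,1] length 1
  Position 2 ('h'): window [1,2] length 2 -- new best
  Position 3 ('a'): window [1,3] length 3 -- new best
  Position 4 ('e'): window [1,4] length 4 -- new best
  Position 5 ('b'): window [1,5] length 5 -- new best
  Position 6 ('d'): window [1,6] length 6 -- new best
Longest substring with no repeats: "ghaebd" with length 6

6
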